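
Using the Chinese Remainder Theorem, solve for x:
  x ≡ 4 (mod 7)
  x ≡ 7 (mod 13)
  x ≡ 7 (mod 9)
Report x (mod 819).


Moduli 7, 13, 9 are pairwise coprime; by CRT there is a unique solution modulo M = 7 · 13 · 9 = 819.
Solve pairwise, accumulating the modulus:
  Start with x ≡ 4 (mod 7).
  Combine with x ≡ 7 (mod 13): since gcd(7, 13) = 1, we get a unique residue mod 91.
    Write x = 4 + 7·t and substitute into x ≡ 7 (mod 13): 7·t ≡ 7 − 4 = 3 (mod 13).
    The inverse of 7 mod 13 is 2 (since 7·2 = 14 = 1·13 + 1), so t ≡ 2·3 = 6 ≡ 6 (mod 13).
    Then x = 4 + 7·6 = 46, valid modulo lcm(7, 13) = 91: x ≡ 46 (mod 91).
  Combine with x ≡ 7 (mod 9): since gcd(91, 9) = 1, we get a unique residue mod 819.
    Write x = 46 + 91·t and substitute into x ≡ 7 (mod 9): 91·t ≡ 7 − 46 = -39 (mod 9).
    Reduce coefficients mod 9: 1·t ≡ 6 (mod 9).
    So t ≡ 6 (mod 9).
    Then x = 46 + 91·6 = 592, valid modulo lcm(91, 9) = 819: x ≡ 592 (mod 819).
Verify: 592 mod 7 = 4 ✓, 592 mod 13 = 7 ✓, 592 mod 9 = 7 ✓.

x ≡ 592 (mod 819).


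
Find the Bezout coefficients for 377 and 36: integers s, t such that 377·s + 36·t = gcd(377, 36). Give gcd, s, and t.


Euclidean algorithm on (377, 36) — divide until remainder is 0:
  377 = 10 · 36 + 17
  36 = 2 · 17 + 2
  17 = 8 · 2 + 1
  2 = 2 · 1 + 0
gcd(377, 36) = 1.
Track Bezout coefficients alongside the remainders: start with r₀ = 377 = a·1 + b·0 (s = 1, t = 0) and r₁ = 36 = a·0 + b·1 (s = 0, t = 1); each new remainder r_{k+1} = r_{k-1} − q_k·r_k inherits s_{k+1} = s_{k-1} − q_k·s_k, t_{k+1} = t_{k-1} − q_k·t_k, so r_k = a·s_k + b·t_k at every step:
  q = 10: r = 17, s = 1 − 10·0 = 1, t = 0 − 10·1 = -10  (check: 377·1 + 36·(-10) = 17)
  q = 2: r = 2, s = 0 − 2·1 = -2, t = 1 − 2·(-10) = 21  (check: 377·(-2) + 36·21 = 2)
  q = 8: r = 1, s = 1 − 8·(-2) = 17, t = -10 − 8·21 = -178  (check: 377·17 + 36·(-178) = 1)
The row with r = 1 (the gcd) gives the Bezout coefficients s = 17, t = -178.
Result: 377 · (17) + 36 · (-178) = 1.

gcd(377, 36) = 1; s = 17, t = -178 (check: 377·17 + 36·(-178) = 1).


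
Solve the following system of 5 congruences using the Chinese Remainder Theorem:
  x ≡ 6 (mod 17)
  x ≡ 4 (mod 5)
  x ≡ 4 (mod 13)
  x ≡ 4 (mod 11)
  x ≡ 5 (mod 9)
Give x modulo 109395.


Product of moduli M = 17 · 5 · 13 · 11 · 9 = 109395.
Merge one congruence at a time:
  Start: x ≡ 6 (mod 17).
  Combine with x ≡ 4 (mod 5); new modulus lcm = 85.
    Write x = 6 + 17·t and substitute into x ≡ 4 (mod 5): 17·t ≡ 4 − 6 = -2 (mod 5).
    Reduce coefficients mod 5: 2·t ≡ 3 (mod 5).
    The inverse of 2 mod 5 is 3 (since 2·3 = 6 = 1·5 + 1), so t ≡ 3·3 = 9 ≡ 4 (mod 5).
    Then x = 6 + 17·4 = 74, valid modulo lcm(17, 5) = 85: x ≡ 74 (mod 85).
  Combine with x ≡ 4 (mod 13); new modulus lcm = 1105.
    Write x = 74 + 85·t and substitute into x ≡ 4 (mod 13): 85·t ≡ 4 − 74 = -70 (mod 13).
    Reduce coefficients mod 13: 7·t ≡ 8 (mod 13).
    The inverse of 7 mod 13 is 2 (since 7·2 = 14 = 1·13 + 1), so t ≡ 2·8 = 16 ≡ 3 (mod 13).
    Then x = 74 + 85·3 = 329, valid modulo lcm(85, 13) = 1105: x ≡ 329 (mod 1105).
  Combine with x ≡ 4 (mod 11); new modulus lcm = 12155.
    Write x = 329 + 1105·t and substitute into x ≡ 4 (mod 11): 1105·t ≡ 4 − 329 = -325 (mod 11).
    Reduce coefficients mod 11: 5·t ≡ 5 (mod 11).
    The inverse of 5 mod 11 is 9 (since 5·9 = 45 = 4·11 + 1), so t ≡ 9·5 = 45 ≡ 1 (mod 11).
    Then x = 329 + 1105·1 = 1434, valid modulo lcm(1105, 11) = 12155: x ≡ 1434 (mod 12155).
  Combine with x ≡ 5 (mod 9); new modulus lcm = 109395.
    Write x = 1434 + 12155·t and substitute into x ≡ 5 (mod 9): 12155·t ≡ 5 − 1434 = -1429 (mod 9).
    Reduce coefficients mod 9: 5·t ≡ 2 (mod 9).
    The inverse of 5 mod 9 is 2 (since 5·2 = 10 = 1·9 + 1), so t ≡ 2·2 = 4 ≡ 4 (mod 9).
    Then x = 1434 + 12155·4 = 50054, valid modulo lcm(12155, 9) = 109395: x ≡ 50054 (mod 109395).
Verify against each original: 50054 mod 17 = 6, 50054 mod 5 = 4, 50054 mod 13 = 4, 50054 mod 11 = 4, 50054 mod 9 = 5.

x ≡ 50054 (mod 109395).


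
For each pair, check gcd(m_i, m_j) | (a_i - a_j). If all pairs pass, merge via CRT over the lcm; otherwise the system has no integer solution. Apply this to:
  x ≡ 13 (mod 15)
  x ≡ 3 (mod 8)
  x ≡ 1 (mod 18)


Moduli 15, 8, 18 are not pairwise coprime, so CRT works modulo lcm(m_i) when all pairwise compatibility conditions hold.
Pairwise compatibility: gcd(m_i, m_j) must divide a_i - a_j for every pair.
Merge one congruence at a time:
  Start: x ≡ 13 (mod 15).
  Combine with x ≡ 3 (mod 8): gcd(15, 8) = 1; 3 - 13 = -10, which IS divisible by 1, so compatible.
    Write x = 13 + 15·t and substitute into x ≡ 3 (mod 8): 15·t ≡ 3 − 13 = -10 (mod 8).
    Reduce coefficients mod 8: 7·t ≡ 6 (mod 8).
    The inverse of 7 mod 8 is 7 (since 7·7 = 49 = 6·8 + 1), so t ≡ 7·6 = 42 ≡ 2 (mod 8).
    Then x = 13 + 15·2 = 43, valid modulo lcm(15, 8) = 120: x ≡ 43 (mod 120).
  Combine with x ≡ 1 (mod 18): gcd(120, 18) = 6; 1 - 43 = -42, which IS divisible by 6, so compatible.
    Write x = 43 + 120·t and substitute into x ≡ 1 (mod 18): 120·t ≡ 1 − 43 = -42 (mod 18).
    Divide the congruence (and modulus) by g = 6: 20·t ≡ -7 (mod 3).
    Reduce coefficients mod 3: 2·t ≡ 2 (mod 3).
    The inverse of 2 mod 3 is 2 (since 2·2 = 4 = 1·3 + 1), so t ≡ 2·2 = 4 ≡ 1 (mod 3).
    Then x = 43 + 120·1 = 163, valid modulo lcm(120, 18) = 360: x ≡ 163 (mod 360).
Verify: 163 mod 15 = 13, 163 mod 8 = 3, 163 mod 18 = 1.

x ≡ 163 (mod 360).


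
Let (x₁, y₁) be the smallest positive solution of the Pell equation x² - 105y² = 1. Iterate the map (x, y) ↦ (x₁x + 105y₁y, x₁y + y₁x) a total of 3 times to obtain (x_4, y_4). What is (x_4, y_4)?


Step 1: Find the fundamental solution (x₁, y₁) of x² - 105y² = 1.
  Expand √105 as a continued fraction. a₀ = ⌊√105⌋ = 10; iterate m_{k+1} = d_k·a_k − m_k, d_{k+1} = (105 − m_{k+1}²)/d_k, a_{k+1} = ⌊(a₀ + m_{k+1})/d_{k+1}⌋ (starting m₀ = 0, d₀ = 1), with convergents p_k = a_k·p_{k-1} + p_{k-2}, q_k = a_k·q_{k-1} + q_{k-2} (p₋₁ = 1, q₋₁ = 0):
  k = 0: a₀ = 10; p₀/q₀ = 10/1; p₀² − 105·q₀² = 100 − 105 = -5.
  k = 1: m = 10, d = 5, a = ⌊(10 + 10)/5⌋ = 4; p/q = (4·10 + 1)/(4·1 + 0) = 41/4; p² − 105·q² = 1681 − 1680 = 1.
  The first convergent with p² − 105·q² = 1 gives the fundamental solution (x₁, y₁) = (41, 4).
Step 2: Apply the recurrence (x_{n+1}, y_{n+1}) = (x₁x_n + 105y₁y_n, x₁y_n + y₁x_n) repeatedly.
  From (x_1, y_1) = (41, 4): x_2 = 41·41 + 105·4·4 = 3361; y_2 = 41·4 + 4·41 = 328.
  From (x_2, y_2) = (3361, 328): x_3 = 41·3361 + 105·4·328 = 275561; y_3 = 41·328 + 4·3361 = 26892.
  From (x_3, y_3) = (275561, 26892): x_4 = 41·275561 + 105·4·26892 = 22592641; y_4 = 41·26892 + 4·275561 = 2204816.
Step 3: Verify x_4² - 105·y_4² = 510427427354881 - 510427427354880 = 1 (should be 1). ✓

(x_1, y_1) = (41, 4); (x_4, y_4) = (22592641, 2204816).


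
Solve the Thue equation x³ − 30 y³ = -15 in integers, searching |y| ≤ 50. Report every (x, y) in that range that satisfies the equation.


The equation is x³ - 30y³ = -15. For fixed y, x³ = 30·y³ − 15, so a solution requires the RHS to be a perfect cube.
Strategy: iterate y from -50 to 50, compute RHS = 30·y³ − 15, and check whether it is a (positive or negative) perfect cube.
Check small values of y:
  y = 0: RHS = -15 is not a perfect cube.
  y = 1: RHS = 15 is not a perfect cube.
  y = -1: RHS = -45 is not a perfect cube.
  y = 2: RHS = 225 is not a perfect cube.
  y = -2: RHS = -255 is not a perfect cube.
  y = 3: RHS = 795 is not a perfect cube.
  y = -3: RHS = -825 is not a perfect cube.
Continuing the search up to |y| = 50 finds no solutions either.
No (x, y) in the scanned range satisfies the equation.

No integer solutions with |y| ≤ 50.


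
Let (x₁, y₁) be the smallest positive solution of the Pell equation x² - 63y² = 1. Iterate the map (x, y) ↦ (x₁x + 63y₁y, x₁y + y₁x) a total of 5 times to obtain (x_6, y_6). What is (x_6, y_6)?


Step 1: Find the fundamental solution (x₁, y₁) of x² - 63y² = 1.
  Expand √63 as a continued fraction. a₀ = ⌊√63⌋ = 7; iterate m_{k+1} = d_k·a_k − m_k, d_{k+1} = (63 − m_{k+1}²)/d_k, a_{k+1} = ⌊(a₀ + m_{k+1})/d_{k+1}⌋ (starting m₀ = 0, d₀ = 1), with convergents p_k = a_k·p_{k-1} + p_{k-2}, q_k = a_k·q_{k-1} + q_{k-2} (p₋₁ = 1, q₋₁ = 0):
  k = 0: a₀ = 7; p₀/q₀ = 7/1; p₀² − 63·q₀² = 49 − 63 = -14.
  k = 1: m = 7, d = 14, a = ⌊(7 + 7)/14⌋ = 1; p/q = (1·7 + 1)/(1·1 + 0) = 8/1; p² − 63·q² = 64 − 63 = 1.
  The first convergent with p² − 63·q² = 1 gives the fundamental solution (x₁, y₁) = (8, 1).
Step 2: Apply the recurrence (x_{n+1}, y_{n+1}) = (x₁x_n + 63y₁y_n, x₁y_n + y₁x_n) repeatedly.
  From (x_1, y_1) = (8, 1): x_2 = 8·8 + 63·1·1 = 127; y_2 = 8·1 + 1·8 = 16.
  From (x_2, y_2) = (127, 16): x_3 = 8·127 + 63·1·16 = 2024; y_3 = 8·16 + 1·127 = 255.
  From (x_3, y_3) = (2024, 255): x_4 = 8·2024 + 63·1·255 = 32257; y_4 = 8·255 + 1·2024 = 4064.
  From (x_4, y_4) = (32257, 4064): x_5 = 8·32257 + 63·1·4064 = 514088; y_5 = 8·4064 + 1·32257 = 64769.
  From (x_5, y_5) = (514088, 64769): x_6 = 8·514088 + 63·1·64769 = 8193151; y_6 = 8·64769 + 1·514088 = 1032240.
Step 3: Verify x_6² - 63·y_6² = 67127723308801 - 67127723308800 = 1 (should be 1). ✓

(x_1, y_1) = (8, 1); (x_6, y_6) = (8193151, 1032240).


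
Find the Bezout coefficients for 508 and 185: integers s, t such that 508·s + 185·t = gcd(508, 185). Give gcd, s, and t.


Euclidean algorithm on (508, 185) — divide until remainder is 0:
  508 = 2 · 185 + 138
  185 = 1 · 138 + 47
  138 = 2 · 47 + 44
  47 = 1 · 44 + 3
  44 = 14 · 3 + 2
  3 = 1 · 2 + 1
  2 = 2 · 1 + 0
gcd(508, 185) = 1.
Track Bezout coefficients alongside the remainders: start with r₀ = 508 = a·1 + b·0 (s = 1, t = 0) and r₁ = 185 = a·0 + b·1 (s = 0, t = 1); each new remainder r_{k+1} = r_{k-1} − q_k·r_k inherits s_{k+1} = s_{k-1} − q_k·s_k, t_{k+1} = t_{k-1} − q_k·t_k, so r_k = a·s_k + b·t_k at every step:
  q = 2: r = 138, s = 1 − 2·0 = 1, t = 0 − 2·1 = -2  (check: 508·1 + 185·(-2) = 138)
  q = 1: r = 47, s = 0 − 1·1 = -1, t = 1 − 1·(-2) = 3  (check: 508·(-1) + 185·3 = 47)
  q = 2: r = 44, s = 1 − 2·(-1) = 3, t = -2 − 2·3 = -8  (check: 508·3 + 185·(-8) = 44)
  q = 1: r = 3, s = -1 − 1·3 = -4, t = 3 − 1·(-8) = 11  (check: 508·(-4) + 185·11 = 3)
  q = 14: r = 2, s = 3 − 14·(-4) = 59, t = -8 − 14·11 = -162  (check: 508·59 + 185·(-162) = 2)
  q = 1: r = 1, s = -4 − 1·59 = -63, t = 11 − 1·(-162) = 173  (check: 508·(-63) + 185·173 = 1)
The row with r = 1 (the gcd) gives the Bezout coefficients s = -63, t = 173.
Result: 508 · (-63) + 185 · (173) = 1.

gcd(508, 185) = 1; s = -63, t = 173 (check: 508·(-63) + 185·173 = 1).


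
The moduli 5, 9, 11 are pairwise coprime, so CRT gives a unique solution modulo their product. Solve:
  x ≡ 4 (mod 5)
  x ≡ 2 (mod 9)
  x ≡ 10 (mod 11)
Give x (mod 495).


Moduli 5, 9, 11 are pairwise coprime; by CRT there is a unique solution modulo M = 5 · 9 · 11 = 495.
Solve pairwise, accumulating the modulus:
  Start with x ≡ 4 (mod 5).
  Combine with x ≡ 2 (mod 9): since gcd(5, 9) = 1, we get a unique residue mod 45.
    Write x = 4 + 5·t and substitute into x ≡ 2 (mod 9): 5·t ≡ 2 − 4 = -2 (mod 9).
    Reduce coefficients mod 9: 5·t ≡ 7 (mod 9).
    The inverse of 5 mod 9 is 2 (since 5·2 = 10 = 1·9 + 1), so t ≡ 2·7 = 14 ≡ 5 (mod 9).
    Then x = 4 + 5·5 = 29, valid modulo lcm(5, 9) = 45: x ≡ 29 (mod 45).
  Combine with x ≡ 10 (mod 11): since gcd(45, 11) = 1, we get a unique residue mod 495.
    Write x = 29 + 45·t and substitute into x ≡ 10 (mod 11): 45·t ≡ 10 − 29 = -19 (mod 11).
    Reduce coefficients mod 11: 1·t ≡ 3 (mod 11).
    So t ≡ 3 (mod 11).
    Then x = 29 + 45·3 = 164, valid modulo lcm(45, 11) = 495: x ≡ 164 (mod 495).
Verify: 164 mod 5 = 4 ✓, 164 mod 9 = 2 ✓, 164 mod 11 = 10 ✓.

x ≡ 164 (mod 495).


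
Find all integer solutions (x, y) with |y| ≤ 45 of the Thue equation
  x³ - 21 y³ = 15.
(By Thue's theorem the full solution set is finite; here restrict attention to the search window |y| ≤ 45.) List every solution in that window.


The equation is x³ - 21y³ = 15. For fixed y, x³ = 21·y³ + 15, so a solution requires the RHS to be a perfect cube.
Strategy: iterate y from -45 to 45, compute RHS = 21·y³ + 15, and check whether it is a (positive or negative) perfect cube.
Check small values of y:
  y = 0: RHS = 15 is not a perfect cube.
  y = 1: RHS = 36 is not a perfect cube.
  y = -1: RHS = -6 is not a perfect cube.
  y = 2: RHS = 183 is not a perfect cube.
  y = -2: RHS = -153 is not a perfect cube.
  y = 3: RHS = 582 is not a perfect cube.
  y = -3: RHS = -552 is not a perfect cube.
Continuing the search up to |y| = 45 finds no solutions either.
No (x, y) in the scanned range satisfies the equation.

No integer solutions with |y| ≤ 45.


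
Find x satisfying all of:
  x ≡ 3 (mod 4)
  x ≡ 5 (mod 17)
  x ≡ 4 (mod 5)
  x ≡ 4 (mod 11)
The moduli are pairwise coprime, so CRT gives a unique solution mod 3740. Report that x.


Product of moduli M = 4 · 17 · 5 · 11 = 3740.
Merge one congruence at a time:
  Start: x ≡ 3 (mod 4).
  Combine with x ≡ 5 (mod 17); new modulus lcm = 68.
    Write x = 3 + 4·t and substitute into x ≡ 5 (mod 17): 4·t ≡ 5 − 3 = 2 (mod 17).
    The inverse of 4 mod 17 is 13 (since 4·13 = 52 = 3·17 + 1), so t ≡ 13·2 = 26 ≡ 9 (mod 17).
    Then x = 3 + 4·9 = 39, valid modulo lcm(4, 17) = 68: x ≡ 39 (mod 68).
  Combine with x ≡ 4 (mod 5); new modulus lcm = 340.
    Write x = 39 + 68·t and substitute into x ≡ 4 (mod 5): 68·t ≡ 4 − 39 = -35 (mod 5).
    Reduce coefficients mod 5: 3·t ≡ 0 (mod 5).
    The inverse of 3 mod 5 is 2 (since 3·2 = 6 = 1·5 + 1), so t ≡ 2·0 = 0 ≡ 0 (mod 5).
    Then x = 39 + 68·0 = 39, valid modulo lcm(68, 5) = 340: x ≡ 39 (mod 340).
  Combine with x ≡ 4 (mod 11); new modulus lcm = 3740.
    Write x = 39 + 340·t and substitute into x ≡ 4 (mod 11): 340·t ≡ 4 − 39 = -35 (mod 11).
    Reduce coefficients mod 11: 10·t ≡ 9 (mod 11).
    The inverse of 10 mod 11 is 10 (since 10·10 = 100 = 9·11 + 1), so t ≡ 10·9 = 90 ≡ 2 (mod 11).
    Then x = 39 + 340·2 = 719, valid modulo lcm(340, 11) = 3740: x ≡ 719 (mod 3740).
Verify against each original: 719 mod 4 = 3, 719 mod 17 = 5, 719 mod 5 = 4, 719 mod 11 = 4.

x ≡ 719 (mod 3740).


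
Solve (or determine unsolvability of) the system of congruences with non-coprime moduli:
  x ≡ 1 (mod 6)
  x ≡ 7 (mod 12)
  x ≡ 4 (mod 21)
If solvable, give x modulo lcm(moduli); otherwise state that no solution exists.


Moduli 6, 12, 21 are not pairwise coprime, so CRT works modulo lcm(m_i) when all pairwise compatibility conditions hold.
Pairwise compatibility: gcd(m_i, m_j) must divide a_i - a_j for every pair.
Merge one congruence at a time:
  Start: x ≡ 1 (mod 6).
  Combine with x ≡ 7 (mod 12): gcd(6, 12) = 6; 7 - 1 = 6, which IS divisible by 6, so compatible.
    Write x = 1 + 6·t and substitute into x ≡ 7 (mod 12): 6·t ≡ 7 − 1 = 6 (mod 12).
    Divide the congruence (and modulus) by g = 6: 1·t ≡ 1 (mod 2).
    So t ≡ 1 (mod 2).
    Then x = 1 + 6·1 = 7, valid modulo lcm(6, 12) = 12: x ≡ 7 (mod 12).
  Combine with x ≡ 4 (mod 21): gcd(12, 21) = 3; 4 - 7 = -3, which IS divisible by 3, so compatible.
    Write x = 7 + 12·t and substitute into x ≡ 4 (mod 21): 12·t ≡ 4 − 7 = -3 (mod 21).
    Divide the congruence (and modulus) by g = 3: 4·t ≡ -1 (mod 7).
    Reduce coefficients mod 7: 4·t ≡ 6 (mod 7).
    The inverse of 4 mod 7 is 2 (since 4·2 = 8 = 1·7 + 1), so t ≡ 2·6 = 12 ≡ 5 (mod 7).
    Then x = 7 + 12·5 = 67, valid modulo lcm(12, 21) = 84: x ≡ 67 (mod 84).
Verify: 67 mod 6 = 1, 67 mod 12 = 7, 67 mod 21 = 4.

x ≡ 67 (mod 84).


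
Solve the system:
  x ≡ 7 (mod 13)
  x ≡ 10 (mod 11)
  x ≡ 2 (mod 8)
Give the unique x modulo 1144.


Moduli 13, 11, 8 are pairwise coprime; by CRT there is a unique solution modulo M = 13 · 11 · 8 = 1144.
Solve pairwise, accumulating the modulus:
  Start with x ≡ 7 (mod 13).
  Combine with x ≡ 10 (mod 11): since gcd(13, 11) = 1, we get a unique residue mod 143.
    Write x = 7 + 13·t and substitute into x ≡ 10 (mod 11): 13·t ≡ 10 − 7 = 3 (mod 11).
    Reduce coefficients mod 11: 2·t ≡ 3 (mod 11).
    The inverse of 2 mod 11 is 6 (since 2·6 = 12 = 1·11 + 1), so t ≡ 6·3 = 18 ≡ 7 (mod 11).
    Then x = 7 + 13·7 = 98, valid modulo lcm(13, 11) = 143: x ≡ 98 (mod 143).
  Combine with x ≡ 2 (mod 8): since gcd(143, 8) = 1, we get a unique residue mod 1144.
    Write x = 98 + 143·t and substitute into x ≡ 2 (mod 8): 143·t ≡ 2 − 98 = -96 (mod 8).
    Reduce coefficients mod 8: 7·t ≡ 0 (mod 8).
    The inverse of 7 mod 8 is 7 (since 7·7 = 49 = 6·8 + 1), so t ≡ 7·0 = 0 ≡ 0 (mod 8).
    Then x = 98 + 143·0 = 98, valid modulo lcm(143, 8) = 1144: x ≡ 98 (mod 1144).
Verify: 98 mod 13 = 7 ✓, 98 mod 11 = 10 ✓, 98 mod 8 = 2 ✓.

x ≡ 98 (mod 1144).


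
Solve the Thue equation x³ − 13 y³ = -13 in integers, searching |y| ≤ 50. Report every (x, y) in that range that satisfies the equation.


The equation is x³ - 13y³ = -13. For fixed y, x³ = 13·y³ − 13, so a solution requires the RHS to be a perfect cube.
Strategy: iterate y from -50 to 50, compute RHS = 13·y³ − 13, and check whether it is a (positive or negative) perfect cube.
Check small values of y:
  y = 0: RHS = -13 is not a perfect cube.
  y = 1: RHS = 0 = (0)³ ⇒ x = 0 works.
  y = -1: RHS = -26 is not a perfect cube.
  y = 2: RHS = 91 is not a perfect cube.
  y = -2: RHS = -117 is not a perfect cube.
  y = 3: RHS = 338 is not a perfect cube.
  y = -3: RHS = -364 is not a perfect cube.
Continuing the search up to |y| = 50 finds no further solutions beyond those listed.
Collected solutions: (0, 1).

Solutions (with |y| ≤ 50): (0, 1).


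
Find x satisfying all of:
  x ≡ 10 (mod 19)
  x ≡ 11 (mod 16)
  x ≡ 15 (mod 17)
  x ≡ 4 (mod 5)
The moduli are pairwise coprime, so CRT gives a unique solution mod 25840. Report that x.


Product of moduli M = 19 · 16 · 17 · 5 = 25840.
Merge one congruence at a time:
  Start: x ≡ 10 (mod 19).
  Combine with x ≡ 11 (mod 16); new modulus lcm = 304.
    Write x = 10 + 19·t and substitute into x ≡ 11 (mod 16): 19·t ≡ 11 − 10 = 1 (mod 16).
    Reduce coefficients mod 16: 3·t ≡ 1 (mod 16).
    The inverse of 3 mod 16 is 11 (since 3·11 = 33 = 2·16 + 1), so t ≡ 11·1 = 11 ≡ 11 (mod 16).
    Then x = 10 + 19·11 = 219, valid modulo lcm(19, 16) = 304: x ≡ 219 (mod 304).
  Combine with x ≡ 15 (mod 17); new modulus lcm = 5168.
    Write x = 219 + 304·t and substitute into x ≡ 15 (mod 17): 304·t ≡ 15 − 219 = -204 (mod 17).
    Reduce coefficients mod 17: 15·t ≡ 0 (mod 17).
    The inverse of 15 mod 17 is 8 (since 15·8 = 120 = 7·17 + 1), so t ≡ 8·0 = 0 ≡ 0 (mod 17).
    Then x = 219 + 304·0 = 219, valid modulo lcm(304, 17) = 5168: x ≡ 219 (mod 5168).
  Combine with x ≡ 4 (mod 5); new modulus lcm = 25840.
    Write x = 219 + 5168·t and substitute into x ≡ 4 (mod 5): 5168·t ≡ 4 − 219 = -215 (mod 5).
    Reduce coefficients mod 5: 3·t ≡ 0 (mod 5).
    The inverse of 3 mod 5 is 2 (since 3·2 = 6 = 1·5 + 1), so t ≡ 2·0 = 0 ≡ 0 (mod 5).
    Then x = 219 + 5168·0 = 219, valid modulo lcm(5168, 5) = 25840: x ≡ 219 (mod 25840).
Verify against each original: 219 mod 19 = 10, 219 mod 16 = 11, 219 mod 17 = 15, 219 mod 5 = 4.

x ≡ 219 (mod 25840).


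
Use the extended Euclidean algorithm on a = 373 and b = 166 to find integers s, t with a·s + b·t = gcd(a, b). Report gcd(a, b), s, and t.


Euclidean algorithm on (373, 166) — divide until remainder is 0:
  373 = 2 · 166 + 41
  166 = 4 · 41 + 2
  41 = 20 · 2 + 1
  2 = 2 · 1 + 0
gcd(373, 166) = 1.
Track Bezout coefficients alongside the remainders: start with r₀ = 373 = a·1 + b·0 (s = 1, t = 0) and r₁ = 166 = a·0 + b·1 (s = 0, t = 1); each new remainder r_{k+1} = r_{k-1} − q_k·r_k inherits s_{k+1} = s_{k-1} − q_k·s_k, t_{k+1} = t_{k-1} − q_k·t_k, so r_k = a·s_k + b·t_k at every step:
  q = 2: r = 41, s = 1 − 2·0 = 1, t = 0 − 2·1 = -2  (check: 373·1 + 166·(-2) = 41)
  q = 4: r = 2, s = 0 − 4·1 = -4, t = 1 − 4·(-2) = 9  (check: 373·(-4) + 166·9 = 2)
  q = 20: r = 1, s = 1 − 20·(-4) = 81, t = -2 − 20·9 = -182  (check: 373·81 + 166·(-182) = 1)
The row with r = 1 (the gcd) gives the Bezout coefficients s = 81, t = -182.
Result: 373 · (81) + 166 · (-182) = 1.

gcd(373, 166) = 1; s = 81, t = -182 (check: 373·81 + 166·(-182) = 1).


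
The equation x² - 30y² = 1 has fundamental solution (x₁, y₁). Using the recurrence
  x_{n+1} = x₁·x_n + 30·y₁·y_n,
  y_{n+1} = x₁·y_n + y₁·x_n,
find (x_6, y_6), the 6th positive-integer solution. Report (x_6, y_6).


Step 1: Find the fundamental solution (x₁, y₁) of x² - 30y² = 1.
  Expand √30 as a continued fraction. a₀ = ⌊√30⌋ = 5; iterate m_{k+1} = d_k·a_k − m_k, d_{k+1} = (30 − m_{k+1}²)/d_k, a_{k+1} = ⌊(a₀ + m_{k+1})/d_{k+1}⌋ (starting m₀ = 0, d₀ = 1), with convergents p_k = a_k·p_{k-1} + p_{k-2}, q_k = a_k·q_{k-1} + q_{k-2} (p₋₁ = 1, q₋₁ = 0):
  k = 0: a₀ = 5; p₀/q₀ = 5/1; p₀² − 30·q₀² = 25 − 30 = -5.
  k = 1: m = 5, d = 5, a = ⌊(5 + 5)/5⌋ = 2; p/q = (2·5 + 1)/(2·1 + 0) = 11/2; p² − 30·q² = 121 − 120 = 1.
  The first convergent with p² − 30·q² = 1 gives the fundamental solution (x₁, y₁) = (11, 2).
Step 2: Apply the recurrence (x_{n+1}, y_{n+1}) = (x₁x_n + 30y₁y_n, x₁y_n + y₁x_n) repeatedly.
  From (x_1, y_1) = (11, 2): x_2 = 11·11 + 30·2·2 = 241; y_2 = 11·2 + 2·11 = 44.
  From (x_2, y_2) = (241, 44): x_3 = 11·241 + 30·2·44 = 5291; y_3 = 11·44 + 2·241 = 966.
  From (x_3, y_3) = (5291, 966): x_4 = 11·5291 + 30·2·966 = 116161; y_4 = 11·966 + 2·5291 = 21208.
  From (x_4, y_4) = (116161, 21208): x_5 = 11·116161 + 30·2·21208 = 2550251; y_5 = 11·21208 + 2·116161 = 465610.
  From (x_5, y_5) = (2550251, 465610): x_6 = 11·2550251 + 30·2·465610 = 55989361; y_6 = 11·465610 + 2·2550251 = 10222212.
Step 3: Verify x_6² - 30·y_6² = 3134808545188321 - 3134808545188320 = 1 (should be 1). ✓

(x_1, y_1) = (11, 2); (x_6, y_6) = (55989361, 10222212).


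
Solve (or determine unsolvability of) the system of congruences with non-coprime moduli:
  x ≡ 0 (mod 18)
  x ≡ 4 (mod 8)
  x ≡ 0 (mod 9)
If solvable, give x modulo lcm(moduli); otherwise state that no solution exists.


Moduli 18, 8, 9 are not pairwise coprime, so CRT works modulo lcm(m_i) when all pairwise compatibility conditions hold.
Pairwise compatibility: gcd(m_i, m_j) must divide a_i - a_j for every pair.
Merge one congruence at a time:
  Start: x ≡ 0 (mod 18).
  Combine with x ≡ 4 (mod 8): gcd(18, 8) = 2; 4 - 0 = 4, which IS divisible by 2, so compatible.
    Write x = 0 + 18·t and substitute into x ≡ 4 (mod 8): 18·t ≡ 4 − 0 = 4 (mod 8).
    Divide the congruence (and modulus) by g = 2: 9·t ≡ 2 (mod 4).
    Reduce coefficients mod 4: 1·t ≡ 2 (mod 4).
    So t ≡ 2 (mod 4).
    Then x = 0 + 18·2 = 36, valid modulo lcm(18, 8) = 72: x ≡ 36 (mod 72).
  Combine with x ≡ 0 (mod 9): gcd(72, 9) = 9; 0 - 36 = -36, which IS divisible by 9, so compatible.
    Write x = 36 + 72·t and substitute into x ≡ 0 (mod 9): 72·t ≡ 0 − 36 = -36 (mod 9).
    Divide the congruence (and modulus) by g = 9: 8·t ≡ -4 (mod 1).
    Modulo 1 every t works; take t = 0.
    Then x = 36 + 72·0 = 36, valid modulo lcm(72, 9) = 72: x ≡ 36 (mod 72).
Verify: 36 mod 18 = 0, 36 mod 8 = 4, 36 mod 9 = 0.

x ≡ 36 (mod 72).


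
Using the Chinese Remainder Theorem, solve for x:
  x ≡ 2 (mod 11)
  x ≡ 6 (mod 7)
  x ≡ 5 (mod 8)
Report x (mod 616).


Moduli 11, 7, 8 are pairwise coprime; by CRT there is a unique solution modulo M = 11 · 7 · 8 = 616.
Solve pairwise, accumulating the modulus:
  Start with x ≡ 2 (mod 11).
  Combine with x ≡ 6 (mod 7): since gcd(11, 7) = 1, we get a unique residue mod 77.
    Write x = 2 + 11·t and substitute into x ≡ 6 (mod 7): 11·t ≡ 6 − 2 = 4 (mod 7).
    Reduce coefficients mod 7: 4·t ≡ 4 (mod 7).
    The inverse of 4 mod 7 is 2 (since 4·2 = 8 = 1·7 + 1), so t ≡ 2·4 = 8 ≡ 1 (mod 7).
    Then x = 2 + 11·1 = 13, valid modulo lcm(11, 7) = 77: x ≡ 13 (mod 77).
  Combine with x ≡ 5 (mod 8): since gcd(77, 8) = 1, we get a unique residue mod 616.
    Write x = 13 + 77·t and substitute into x ≡ 5 (mod 8): 77·t ≡ 5 − 13 = -8 (mod 8).
    Reduce coefficients mod 8: 5·t ≡ 0 (mod 8).
    The inverse of 5 mod 8 is 5 (since 5·5 = 25 = 3·8 + 1), so t ≡ 5·0 = 0 ≡ 0 (mod 8).
    Then x = 13 + 77·0 = 13, valid modulo lcm(77, 8) = 616: x ≡ 13 (mod 616).
Verify: 13 mod 11 = 2 ✓, 13 mod 7 = 6 ✓, 13 mod 8 = 5 ✓.

x ≡ 13 (mod 616).


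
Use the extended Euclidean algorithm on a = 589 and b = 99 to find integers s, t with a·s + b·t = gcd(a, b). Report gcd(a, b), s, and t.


Euclidean algorithm on (589, 99) — divide until remainder is 0:
  589 = 5 · 99 + 94
  99 = 1 · 94 + 5
  94 = 18 · 5 + 4
  5 = 1 · 4 + 1
  4 = 4 · 1 + 0
gcd(589, 99) = 1.
Track Bezout coefficients alongside the remainders: start with r₀ = 589 = a·1 + b·0 (s = 1, t = 0) and r₁ = 99 = a·0 + b·1 (s = 0, t = 1); each new remainder r_{k+1} = r_{k-1} − q_k·r_k inherits s_{k+1} = s_{k-1} − q_k·s_k, t_{k+1} = t_{k-1} − q_k·t_k, so r_k = a·s_k + b·t_k at every step:
  q = 5: r = 94, s = 1 − 5·0 = 1, t = 0 − 5·1 = -5  (check: 589·1 + 99·(-5) = 94)
  q = 1: r = 5, s = 0 − 1·1 = -1, t = 1 − 1·(-5) = 6  (check: 589·(-1) + 99·6 = 5)
  q = 18: r = 4, s = 1 − 18·(-1) = 19, t = -5 − 18·6 = -113  (check: 589·19 + 99·(-113) = 4)
  q = 1: r = 1, s = -1 − 1·19 = -20, t = 6 − 1·(-113) = 119  (check: 589·(-20) + 99·119 = 1)
The row with r = 1 (the gcd) gives the Bezout coefficients s = -20, t = 119.
Result: 589 · (-20) + 99 · (119) = 1.

gcd(589, 99) = 1; s = -20, t = 119 (check: 589·(-20) + 99·119 = 1).


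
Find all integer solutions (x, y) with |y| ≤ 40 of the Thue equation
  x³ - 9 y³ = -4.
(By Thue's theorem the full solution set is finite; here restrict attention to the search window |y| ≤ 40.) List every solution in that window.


The equation is x³ - 9y³ = -4. For fixed y, x³ = 9·y³ − 4, so a solution requires the RHS to be a perfect cube.
Strategy: iterate y from -40 to 40, compute RHS = 9·y³ − 4, and check whether it is a (positive or negative) perfect cube.
Check small values of y:
  y = 0: RHS = -4 is not a perfect cube.
  y = 1: RHS = 5 is not a perfect cube.
  y = -1: RHS = -13 is not a perfect cube.
  y = 2: RHS = 68 is not a perfect cube.
  y = -2: RHS = -76 is not a perfect cube.
  y = 3: RHS = 239 is not a perfect cube.
  y = -3: RHS = -247 is not a perfect cube.
Continuing the search up to |y| = 40 finds no solutions either.
No (x, y) in the scanned range satisfies the equation.

No integer solutions with |y| ≤ 40.


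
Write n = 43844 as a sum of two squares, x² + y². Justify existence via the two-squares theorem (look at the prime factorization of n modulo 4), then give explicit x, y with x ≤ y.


Step 1: Factor n = 43844 = 2^2 · 97 · 113.
Step 2: Check the mod-4 condition on each prime factor: 2 = 2 (special); 97 ≡ 1 (mod 4), exponent 1; 113 ≡ 1 (mod 4), exponent 1.
All primes ≡ 3 (mod 4) appear to even exponent (or don't appear), so by the two-squares theorem n IS expressible as a sum of two squares.
Step 3: Build a representation. Group n = k² · m with k = 2 and m = 97 · 113 = 10961 (a product of primes ≡ 1 (mod 4)); a representation of m scales to one of n via (k·x)² + (k·y)² = k²(x² + y²). Each prime p ≡ 1 (mod 4) is itself a sum of two squares; find a² by testing p − a² for a perfect square:
  97: 97 − 1² = 96, 97 − 2² = 93, 97 − 3² = 88, 97 − 4² = 81 = 9² ⇒ 97 = 4² + 9².
  113: 113 − 1² = 112, 113 − 2² = 109, 113 − 3² = 104, 113 − 4² = 97, 113 − 5² = 88, 113 − 6² = 77, 113 − 7² = 64 = 8² ⇒ 113 = 7² + 8².
  Combine using the Brahmagupta–Fibonacci identity (a² + b²)(c² + d²) = (ac − bd)² + (ad + bc)² = (ac + bd)² + (ad − bc)²:
  97 · 113 = 10961: from (4² + 9²)(7² + 8²), take (4·7 − 9·8, 4·8 + 9·7) = (28 − 72, 32 + 63) = (-44, 95); dropping signs (only squares matter) gives (44, 95); check 44² + 95² = 1936 + 9025 = 10961 ✓.
  Scale by k = 2: (2·44, 2·95) = (88, 190).
Step 4: Order so x ≤ y and verify: 88² + 190² = 7744 + 36100 = 43844 = n. ✓

n = 43844 = 88² + 190² (one valid representation with x ≤ y).


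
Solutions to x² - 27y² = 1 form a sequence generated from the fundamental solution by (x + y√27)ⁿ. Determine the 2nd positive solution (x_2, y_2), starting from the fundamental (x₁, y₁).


Step 1: Find the fundamental solution (x₁, y₁) of x² - 27y² = 1.
  Expand √27 as a continued fraction. a₀ = ⌊√27⌋ = 5; iterate m_{k+1} = d_k·a_k − m_k, d_{k+1} = (27 − m_{k+1}²)/d_k, a_{k+1} = ⌊(a₀ + m_{k+1})/d_{k+1}⌋ (starting m₀ = 0, d₀ = 1), with convergents p_k = a_k·p_{k-1} + p_{k-2}, q_k = a_k·q_{k-1} + q_{k-2} (p₋₁ = 1, q₋₁ = 0):
  k = 0: a₀ = 5; p₀/q₀ = 5/1; p₀² − 27·q₀² = 25 − 27 = -2.
  k = 1: m = 5, d = 2, a = ⌊(5 + 5)/2⌋ = 5; p/q = (5·5 + 1)/(5·1 + 0) = 26/5; p² − 27·q² = 676 − 675 = 1.
  The first convergent with p² − 27·q² = 1 gives the fundamental solution (x₁, y₁) = (26, 5).
Step 2: Apply the recurrence (x_{n+1}, y_{n+1}) = (x₁x_n + 27y₁y_n, x₁y_n + y₁x_n) repeatedly.
  From (x_1, y_1) = (26, 5): x_2 = 26·26 + 27·5·5 = 1351; y_2 = 26·5 + 5·26 = 260.
Step 3: Verify x_2² - 27·y_2² = 1825201 - 1825200 = 1 (should be 1). ✓

(x_1, y_1) = (26, 5); (x_2, y_2) = (1351, 260).


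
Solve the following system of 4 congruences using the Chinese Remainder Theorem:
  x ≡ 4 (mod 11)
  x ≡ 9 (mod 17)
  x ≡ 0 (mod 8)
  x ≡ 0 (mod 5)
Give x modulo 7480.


Product of moduli M = 11 · 17 · 8 · 5 = 7480.
Merge one congruence at a time:
  Start: x ≡ 4 (mod 11).
  Combine with x ≡ 9 (mod 17); new modulus lcm = 187.
    Write x = 4 + 11·t and substitute into x ≡ 9 (mod 17): 11·t ≡ 9 − 4 = 5 (mod 17).
    The inverse of 11 mod 17 is 14 (since 11·14 = 154 = 9·17 + 1), so t ≡ 14·5 = 70 ≡ 2 (mod 17).
    Then x = 4 + 11·2 = 26, valid modulo lcm(11, 17) = 187: x ≡ 26 (mod 187).
  Combine with x ≡ 0 (mod 8); new modulus lcm = 1496.
    Write x = 26 + 187·t and substitute into x ≡ 0 (mod 8): 187·t ≡ 0 − 26 = -26 (mod 8).
    Reduce coefficients mod 8: 3·t ≡ 6 (mod 8).
    The inverse of 3 mod 8 is 3 (since 3·3 = 9 = 1·8 + 1), so t ≡ 3·6 = 18 ≡ 2 (mod 8).
    Then x = 26 + 187·2 = 400, valid modulo lcm(187, 8) = 1496: x ≡ 400 (mod 1496).
  Combine with x ≡ 0 (mod 5); new modulus lcm = 7480.
    Write x = 400 + 1496·t and substitute into x ≡ 0 (mod 5): 1496·t ≡ 0 − 400 = -400 (mod 5).
    Reduce coefficients mod 5: 1·t ≡ 0 (mod 5).
    So t ≡ 0 (mod 5).
    Then x = 400 + 1496·0 = 400, valid modulo lcm(1496, 5) = 7480: x ≡ 400 (mod 7480).
Verify against each original: 400 mod 11 = 4, 400 mod 17 = 9, 400 mod 8 = 0, 400 mod 5 = 0.

x ≡ 400 (mod 7480).


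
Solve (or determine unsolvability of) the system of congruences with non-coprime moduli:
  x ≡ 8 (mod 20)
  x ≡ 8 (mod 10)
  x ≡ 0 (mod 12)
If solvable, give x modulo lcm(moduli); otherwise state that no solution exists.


Moduli 20, 10, 12 are not pairwise coprime, so CRT works modulo lcm(m_i) when all pairwise compatibility conditions hold.
Pairwise compatibility: gcd(m_i, m_j) must divide a_i - a_j for every pair.
Merge one congruence at a time:
  Start: x ≡ 8 (mod 20).
  Combine with x ≡ 8 (mod 10): gcd(20, 10) = 10; 8 - 8 = 0, which IS divisible by 10, so compatible.
    Write x = 8 + 20·t and substitute into x ≡ 8 (mod 10): 20·t ≡ 8 − 8 = 0 (mod 10).
    Divide the congruence (and modulus) by g = 10: 2·t ≡ 0 (mod 1).
    Modulo 1 every t works; take t = 0.
    Then x = 8 + 20·0 = 8, valid modulo lcm(20, 10) = 20: x ≡ 8 (mod 20).
  Combine with x ≡ 0 (mod 12): gcd(20, 12) = 4; 0 - 8 = -8, which IS divisible by 4, so compatible.
    Write x = 8 + 20·t and substitute into x ≡ 0 (mod 12): 20·t ≡ 0 − 8 = -8 (mod 12).
    Divide the congruence (and modulus) by g = 4: 5·t ≡ -2 (mod 3).
    Reduce coefficients mod 3: 2·t ≡ 1 (mod 3).
    The inverse of 2 mod 3 is 2 (since 2·2 = 4 = 1·3 + 1), so t ≡ 2·1 = 2 ≡ 2 (mod 3).
    Then x = 8 + 20·2 = 48, valid modulo lcm(20, 12) = 60: x ≡ 48 (mod 60).
Verify: 48 mod 20 = 8, 48 mod 10 = 8, 48 mod 12 = 0.

x ≡ 48 (mod 60).


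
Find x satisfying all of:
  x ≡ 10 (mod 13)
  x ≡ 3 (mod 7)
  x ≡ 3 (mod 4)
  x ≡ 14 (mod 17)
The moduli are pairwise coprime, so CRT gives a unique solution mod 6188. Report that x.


Product of moduli M = 13 · 7 · 4 · 17 = 6188.
Merge one congruence at a time:
  Start: x ≡ 10 (mod 13).
  Combine with x ≡ 3 (mod 7); new modulus lcm = 91.
    Write x = 10 + 13·t and substitute into x ≡ 3 (mod 7): 13·t ≡ 3 − 10 = -7 (mod 7).
    Reduce coefficients mod 7: 6·t ≡ 0 (mod 7).
    The inverse of 6 mod 7 is 6 (since 6·6 = 36 = 5·7 + 1), so t ≡ 6·0 = 0 ≡ 0 (mod 7).
    Then x = 10 + 13·0 = 10, valid modulo lcm(13, 7) = 91: x ≡ 10 (mod 91).
  Combine with x ≡ 3 (mod 4); new modulus lcm = 364.
    Write x = 10 + 91·t and substitute into x ≡ 3 (mod 4): 91·t ≡ 3 − 10 = -7 (mod 4).
    Reduce coefficients mod 4: 3·t ≡ 1 (mod 4).
    The inverse of 3 mod 4 is 3 (since 3·3 = 9 = 2·4 + 1), so t ≡ 3·1 = 3 ≡ 3 (mod 4).
    Then x = 10 + 91·3 = 283, valid modulo lcm(91, 4) = 364: x ≡ 283 (mod 364).
  Combine with x ≡ 14 (mod 17); new modulus lcm = 6188.
    Write x = 283 + 364·t and substitute into x ≡ 14 (mod 17): 364·t ≡ 14 − 283 = -269 (mod 17).
    Reduce coefficients mod 17: 7·t ≡ 3 (mod 17).
    The inverse of 7 mod 17 is 5 (since 7·5 = 35 = 2·17 + 1), so t ≡ 5·3 = 15 ≡ 15 (mod 17).
    Then x = 283 + 364·15 = 5743, valid modulo lcm(364, 17) = 6188: x ≡ 5743 (mod 6188).
Verify against each original: 5743 mod 13 = 10, 5743 mod 7 = 3, 5743 mod 4 = 3, 5743 mod 17 = 14.

x ≡ 5743 (mod 6188).


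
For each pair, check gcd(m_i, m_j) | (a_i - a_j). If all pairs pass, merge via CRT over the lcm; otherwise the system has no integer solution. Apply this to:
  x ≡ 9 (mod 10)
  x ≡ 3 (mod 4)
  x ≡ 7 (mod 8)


Moduli 10, 4, 8 are not pairwise coprime, so CRT works modulo lcm(m_i) when all pairwise compatibility conditions hold.
Pairwise compatibility: gcd(m_i, m_j) must divide a_i - a_j for every pair.
Merge one congruence at a time:
  Start: x ≡ 9 (mod 10).
  Combine with x ≡ 3 (mod 4): gcd(10, 4) = 2; 3 - 9 = -6, which IS divisible by 2, so compatible.
    Write x = 9 + 10·t and substitute into x ≡ 3 (mod 4): 10·t ≡ 3 − 9 = -6 (mod 4).
    Divide the congruence (and modulus) by g = 2: 5·t ≡ -3 (mod 2).
    Reduce coefficients mod 2: 1·t ≡ 1 (mod 2).
    So t ≡ 1 (mod 2).
    Then x = 9 + 10·1 = 19, valid modulo lcm(10, 4) = 20: x ≡ 19 (mod 20).
  Combine with x ≡ 7 (mod 8): gcd(20, 8) = 4; 7 - 19 = -12, which IS divisible by 4, so compatible.
    Write x = 19 + 20·t and substitute into x ≡ 7 (mod 8): 20·t ≡ 7 − 19 = -12 (mod 8).
    Divide the congruence (and modulus) by g = 4: 5·t ≡ -3 (mod 2).
    Reduce coefficients mod 2: 1·t ≡ 1 (mod 2).
    So t ≡ 1 (mod 2).
    Then x = 19 + 20·1 = 39, valid modulo lcm(20, 8) = 40: x ≡ 39 (mod 40).
Verify: 39 mod 10 = 9, 39 mod 4 = 3, 39 mod 8 = 7.

x ≡ 39 (mod 40).


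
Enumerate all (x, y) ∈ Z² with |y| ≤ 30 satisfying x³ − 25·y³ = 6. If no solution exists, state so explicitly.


The equation is x³ - 25y³ = 6. For fixed y, x³ = 25·y³ + 6, so a solution requires the RHS to be a perfect cube.
Strategy: iterate y from -30 to 30, compute RHS = 25·y³ + 6, and check whether it is a (positive or negative) perfect cube.
Check small values of y:
  y = 0: RHS = 6 is not a perfect cube.
  y = 1: RHS = 31 is not a perfect cube.
  y = -1: RHS = -19 is not a perfect cube.
  y = 2: RHS = 206 is not a perfect cube.
  y = -2: RHS = -194 is not a perfect cube.
  y = 3: RHS = 681 is not a perfect cube.
  y = -3: RHS = -669 is not a perfect cube.
Continuing the search up to |y| = 30 finds no solutions either.
No (x, y) in the scanned range satisfies the equation.

No integer solutions with |y| ≤ 30.


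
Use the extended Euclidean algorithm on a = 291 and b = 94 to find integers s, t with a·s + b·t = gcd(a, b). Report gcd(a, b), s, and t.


Euclidean algorithm on (291, 94) — divide until remainder is 0:
  291 = 3 · 94 + 9
  94 = 10 · 9 + 4
  9 = 2 · 4 + 1
  4 = 4 · 1 + 0
gcd(291, 94) = 1.
Track Bezout coefficients alongside the remainders: start with r₀ = 291 = a·1 + b·0 (s = 1, t = 0) and r₁ = 94 = a·0 + b·1 (s = 0, t = 1); each new remainder r_{k+1} = r_{k-1} − q_k·r_k inherits s_{k+1} = s_{k-1} − q_k·s_k, t_{k+1} = t_{k-1} − q_k·t_k, so r_k = a·s_k + b·t_k at every step:
  q = 3: r = 9, s = 1 − 3·0 = 1, t = 0 − 3·1 = -3  (check: 291·1 + 94·(-3) = 9)
  q = 10: r = 4, s = 0 − 10·1 = -10, t = 1 − 10·(-3) = 31  (check: 291·(-10) + 94·31 = 4)
  q = 2: r = 1, s = 1 − 2·(-10) = 21, t = -3 − 2·31 = -65  (check: 291·21 + 94·(-65) = 1)
The row with r = 1 (the gcd) gives the Bezout coefficients s = 21, t = -65.
Result: 291 · (21) + 94 · (-65) = 1.

gcd(291, 94) = 1; s = 21, t = -65 (check: 291·21 + 94·(-65) = 1).


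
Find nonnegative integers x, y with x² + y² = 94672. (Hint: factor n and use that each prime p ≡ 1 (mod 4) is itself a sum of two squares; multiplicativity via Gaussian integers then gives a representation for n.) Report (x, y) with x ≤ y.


Step 1: Factor n = 94672 = 2^4 · 61 · 97.
Step 2: Check the mod-4 condition on each prime factor: 2 = 2 (special); 61 ≡ 1 (mod 4), exponent 1; 97 ≡ 1 (mod 4), exponent 1.
All primes ≡ 3 (mod 4) appear to even exponent (or don't appear), so by the two-squares theorem n IS expressible as a sum of two squares.
Step 3: Build a representation. Group n = k² · m with k = 4 and m = 61 · 97 = 5917 (a product of primes ≡ 1 (mod 4)); a representation of m scales to one of n via (k·x)² + (k·y)² = k²(x² + y²). Each prime p ≡ 1 (mod 4) is itself a sum of two squares; find a² by testing p − a² for a perfect square:
  61: 61 − 1² = 60, 61 − 2² = 57, 61 − 3² = 52, 61 − 4² = 45, 61 − 5² = 36 = 6² ⇒ 61 = 5² + 6².
  97: 97 − 1² = 96, 97 − 2² = 93, 97 − 3² = 88, 97 − 4² = 81 = 9² ⇒ 97 = 4² + 9².
  Combine using the Brahmagupta–Fibonacci identity (a² + b²)(c² + d²) = (ac − bd)² + (ad + bc)² = (ac + bd)² + (ad − bc)²:
  61 · 97 = 5917: from (5² + 6²)(4² + 9²), take (5·4 − 6·9, 5·9 + 6·4) = (20 − 54, 45 + 24) = (-34, 69); dropping signs (only squares matter) gives (34, 69); check 34² + 69² = 1156 + 4761 = 5917 ✓.
  Scale by k = 4: (4·34, 4·69) = (136, 276).
Step 4: Order so x ≤ y and verify: 136² + 276² = 18496 + 76176 = 94672 = n. ✓

n = 94672 = 136² + 276² (one valid representation with x ≤ y).


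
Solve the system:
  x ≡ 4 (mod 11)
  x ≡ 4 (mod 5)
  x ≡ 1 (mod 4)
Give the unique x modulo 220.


Moduli 11, 5, 4 are pairwise coprime; by CRT there is a unique solution modulo M = 11 · 5 · 4 = 220.
Solve pairwise, accumulating the modulus:
  Start with x ≡ 4 (mod 11).
  Combine with x ≡ 4 (mod 5): since gcd(11, 5) = 1, we get a unique residue mod 55.
    Write x = 4 + 11·t and substitute into x ≡ 4 (mod 5): 11·t ≡ 4 − 4 = 0 (mod 5).
    Reduce coefficients mod 5: 1·t ≡ 0 (mod 5).
    So t ≡ 0 (mod 5).
    Then x = 4 + 11·0 = 4, valid modulo lcm(11, 5) = 55: x ≡ 4 (mod 55).
  Combine with x ≡ 1 (mod 4): since gcd(55, 4) = 1, we get a unique residue mod 220.
    Write x = 4 + 55·t and substitute into x ≡ 1 (mod 4): 55·t ≡ 1 − 4 = -3 (mod 4).
    Reduce coefficients mod 4: 3·t ≡ 1 (mod 4).
    The inverse of 3 mod 4 is 3 (since 3·3 = 9 = 2·4 + 1), so t ≡ 3·1 = 3 ≡ 3 (mod 4).
    Then x = 4 + 55·3 = 169, valid modulo lcm(55, 4) = 220: x ≡ 169 (mod 220).
Verify: 169 mod 11 = 4 ✓, 169 mod 5 = 4 ✓, 169 mod 4 = 1 ✓.

x ≡ 169 (mod 220).
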